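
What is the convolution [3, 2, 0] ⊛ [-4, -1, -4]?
y[0] = 3×-4 = -12; y[1] = 3×-1 + 2×-4 = -11; y[2] = 3×-4 + 2×-1 + 0×-4 = -14; y[3] = 2×-4 + 0×-1 = -8; y[4] = 0×-4 = 0

[-12, -11, -14, -8, 0]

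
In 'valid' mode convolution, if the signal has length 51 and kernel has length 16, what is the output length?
'Valid' mode counts only positions where the kernel fully overlaps the signal: m - n + 1 = 51 - 16 + 1 = 36

36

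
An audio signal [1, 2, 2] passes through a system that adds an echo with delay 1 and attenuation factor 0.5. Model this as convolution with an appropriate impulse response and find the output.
Direct-path + delayed-attenuated-path model → impulse response h = [1, 0.5] (1 at lag 0, 0.5 at lag 1). Output y[n] = x[n] + 0.5·x[n - 1] (with x[n] = 0 outside 0..2): y[0] = 1 + 0.5×0 = 1; y[1] = 2 + 0.5×1 = 2.5; y[2] = 2 + 0.5×2 = 3.0; y[3] = 0 + 0.5×2 = 1.0. So y = [1, 2.5, 3.0, 1.0]

[1, 2.5, 3.0, 1.0]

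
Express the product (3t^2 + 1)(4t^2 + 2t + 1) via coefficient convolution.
Ascending coefficients: a = [1, 0, 3], b = [1, 2, 4]. c[0] = 1×1 = 1; c[1] = 1×2 + 0×1 = 2; c[2] = 1×4 + 0×2 + 3×1 = 7; c[3] = 0×4 + 3×2 = 6; c[4] = 3×4 = 12. Result coefficients: [1, 2, 7, 6, 12] → 12t^4 + 6t^3 + 7t^2 + 2t + 1

12t^4 + 6t^3 + 7t^2 + 2t + 1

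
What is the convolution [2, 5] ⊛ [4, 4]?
y[0] = 2×4 = 8; y[1] = 2×4 + 5×4 = 28; y[2] = 5×4 = 20

[8, 28, 20]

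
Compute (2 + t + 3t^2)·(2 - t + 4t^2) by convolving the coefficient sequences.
Ascending coefficients: a = [2, 1, 3], b = [2, -1, 4]. c[0] = 2×2 = 4; c[1] = 2×-1 + 1×2 = 0; c[2] = 2×4 + 1×-1 + 3×2 = 13; c[3] = 1×4 + 3×-1 = 1; c[4] = 3×4 = 12. Result coefficients: [4, 0, 13, 1, 12] → 4 + 13t^2 + t^3 + 12t^4

4 + 13t^2 + t^3 + 12t^4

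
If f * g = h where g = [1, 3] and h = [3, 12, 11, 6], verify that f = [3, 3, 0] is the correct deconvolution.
Forward-compute [3, 3, 0] * [1, 3]: h[0] = 3×1 = 3; h[1] = 3×3 + 3×1 = 12; h[2] = 3×3 + 0×1 = 9; h[3] = 0×3 = 0 → [3, 12, 9, 0]. Does not match given h = [3, 12, 11, 6].

Not verified. [3, 3, 0] * [1, 3] = [3, 12, 9, 0], which differs from [3, 12, 11, 6] at index 2.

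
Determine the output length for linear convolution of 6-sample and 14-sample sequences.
Linear/full convolution length: m + n - 1 = 6 + 14 - 1 = 19

19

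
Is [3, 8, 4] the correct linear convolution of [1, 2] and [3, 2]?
Recompute linear convolution of [1, 2] and [3, 2]: y[0] = 1×3 = 3; y[1] = 1×2 + 2×3 = 8; y[2] = 2×2 = 4 → [3, 8, 4]. Given [3, 8, 4] matches, so answer: Yes

Yes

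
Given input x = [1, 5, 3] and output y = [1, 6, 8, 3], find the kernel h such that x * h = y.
Output length 4 = len(x) + len(h) - 1 ⇒ len(h) = 2. Solve h forward using h[k] = (y[k] - Σ_{i≥1} x[i]·h[k-i]) / x[0]: h[0] = y[0] / x[0] = 1 / 1 = 1; h[1] = (y[1] - 5×1) / x[0] = (6 - 5×1) / 1 = 1. So h = [1, 1]. Forward-check [1, 5, 3] * [1, 1]: y[0] = 1×1 = 1; y[1] = 1×1 + 5×1 = 6; y[2] = 5×1 + 3×1 = 8; y[3] = 3×1 = 3 → [1, 6, 8, 3] ✓

[1, 1]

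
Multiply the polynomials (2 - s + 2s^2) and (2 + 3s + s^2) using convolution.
Ascending coefficients: a = [2, -1, 2], b = [2, 3, 1]. c[0] = 2×2 = 4; c[1] = 2×3 + -1×2 = 4; c[2] = 2×1 + -1×3 + 2×2 = 3; c[3] = -1×1 + 2×3 = 5; c[4] = 2×1 = 2. Result coefficients: [4, 4, 3, 5, 2] → 4 + 4s + 3s^2 + 5s^3 + 2s^4

4 + 4s + 3s^2 + 5s^3 + 2s^4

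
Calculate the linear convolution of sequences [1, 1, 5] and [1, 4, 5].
y[0] = 1×1 = 1; y[1] = 1×4 + 1×1 = 5; y[2] = 1×5 + 1×4 + 5×1 = 14; y[3] = 1×5 + 5×4 = 25; y[4] = 5×5 = 25

[1, 5, 14, 25, 25]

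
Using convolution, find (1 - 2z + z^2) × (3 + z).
Ascending coefficients: a = [1, -2, 1], b = [3, 1]. c[0] = 1×3 = 3; c[1] = 1×1 + -2×3 = -5; c[2] = -2×1 + 1×3 = 1; c[3] = 1×1 = 1. Result coefficients: [3, -5, 1, 1] → 3 - 5z + z^2 + z^3

3 - 5z + z^2 + z^3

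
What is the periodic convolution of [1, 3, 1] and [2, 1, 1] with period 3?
Use y[k] = Σ_j u[j]·v[(k-j) mod 3]. y[0] = 1×2 + 3×1 + 1×1 = 6; y[1] = 1×1 + 3×2 + 1×1 = 8; y[2] = 1×1 + 3×1 + 1×2 = 6. Result: [6, 8, 6]

[6, 8, 6]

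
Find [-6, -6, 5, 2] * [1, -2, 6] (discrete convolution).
y[0] = -6×1 = -6; y[1] = -6×-2 + -6×1 = 6; y[2] = -6×6 + -6×-2 + 5×1 = -19; y[3] = -6×6 + 5×-2 + 2×1 = -44; y[4] = 5×6 + 2×-2 = 26; y[5] = 2×6 = 12

[-6, 6, -19, -44, 26, 12]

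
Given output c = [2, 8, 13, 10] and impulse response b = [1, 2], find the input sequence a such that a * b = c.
Deconvolve c=[2, 8, 13, 10] by b=[1, 2]. Since b[0]=1, solve forward: a[0] = c[0] / 1 = 2; a[1] = (c[1] - 2×2) / 1 = 4; a[2] = (c[2] - 4×2) / 1 = 5. So a = [2, 4, 5]. Check by forward convolution: c[0] = 2×1 = 2; c[1] = 2×2 + 4×1 = 8; c[2] = 4×2 + 5×1 = 13; c[3] = 5×2 = 10

[2, 4, 5]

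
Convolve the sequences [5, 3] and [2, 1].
y[0] = 5×2 = 10; y[1] = 5×1 + 3×2 = 11; y[2] = 3×1 = 3

[10, 11, 3]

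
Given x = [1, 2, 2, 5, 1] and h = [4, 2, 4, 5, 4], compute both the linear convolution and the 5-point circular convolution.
Linear: y_lin[0] = 1×4 = 4; y_lin[1] = 1×2 + 2×4 = 10; y_lin[2] = 1×4 + 2×2 + 2×4 = 16; y_lin[3] = 1×5 + 2×4 + 2×2 + 5×4 = 37; y_lin[4] = 1×4 + 2×5 + 2×4 + 5×2 + 1×4 = 36; y_lin[5] = 2×4 + 2×5 + 5×4 + 1×2 = 40; y_lin[6] = 2×4 + 5×5 + 1×4 = 37; y_lin[7] = 5×4 + 1×5 = 25; y_lin[8] = 1×4 = 4 → [4, 10, 16, 37, 36, 40, 37, 25, 4]. Circular (length 5): y[0] = 1×4 + 2×4 + 2×5 + 5×4 + 1×2 = 44; y[1] = 1×2 + 2×4 + 2×4 + 5×5 + 1×4 = 47; y[2] = 1×4 + 2×2 + 2×4 + 5×4 + 1×5 = 41; y[3] = 1×5 + 2×4 + 2×2 + 5×4 + 1×4 = 41; y[4] = 1×4 + 2×5 + 2×4 + 5×2 + 1×4 = 36 → [44, 47, 41, 41, 36]

Linear: [4, 10, 16, 37, 36, 40, 37, 25, 4], Circular: [44, 47, 41, 41, 36]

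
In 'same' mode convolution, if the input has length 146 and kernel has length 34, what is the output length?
'Same' mode returns an output with the same length as the input: 146

146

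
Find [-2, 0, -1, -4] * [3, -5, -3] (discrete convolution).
y[0] = -2×3 = -6; y[1] = -2×-5 + 0×3 = 10; y[2] = -2×-3 + 0×-5 + -1×3 = 3; y[3] = 0×-3 + -1×-5 + -4×3 = -7; y[4] = -1×-3 + -4×-5 = 23; y[5] = -4×-3 = 12

[-6, 10, 3, -7, 23, 12]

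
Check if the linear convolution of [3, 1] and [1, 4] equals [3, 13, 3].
Recompute linear convolution of [3, 1] and [1, 4]: y[0] = 3×1 = 3; y[1] = 3×4 + 1×1 = 13; y[2] = 1×4 = 4 → [3, 13, 4]. Compare to given [3, 13, 3]: they differ at index 2: given 3, correct 4, so answer: No

No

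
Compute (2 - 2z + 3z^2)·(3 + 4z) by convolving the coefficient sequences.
Ascending coefficients: a = [2, -2, 3], b = [3, 4]. c[0] = 2×3 = 6; c[1] = 2×4 + -2×3 = 2; c[2] = -2×4 + 3×3 = 1; c[3] = 3×4 = 12. Result coefficients: [6, 2, 1, 12] → 6 + 2z + z^2 + 12z^3

6 + 2z + z^2 + 12z^3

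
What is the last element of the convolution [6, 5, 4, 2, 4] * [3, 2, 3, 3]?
Use y[k] = Σ_i a[i]·b[k-i] at k=7. y[7] = 4×3 = 12

12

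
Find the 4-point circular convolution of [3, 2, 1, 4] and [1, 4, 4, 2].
Use y[k] = Σ_j x[j]·h[(k-j) mod 4]. y[0] = 3×1 + 2×2 + 1×4 + 4×4 = 27; y[1] = 3×4 + 2×1 + 1×2 + 4×4 = 32; y[2] = 3×4 + 2×4 + 1×1 + 4×2 = 29; y[3] = 3×2 + 2×4 + 1×4 + 4×1 = 22. Result: [27, 32, 29, 22]

[27, 32, 29, 22]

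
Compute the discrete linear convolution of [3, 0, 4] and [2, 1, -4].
y[0] = 3×2 = 6; y[1] = 3×1 + 0×2 = 3; y[2] = 3×-4 + 0×1 + 4×2 = -4; y[3] = 0×-4 + 4×1 = 4; y[4] = 4×-4 = -16

[6, 3, -4, 4, -16]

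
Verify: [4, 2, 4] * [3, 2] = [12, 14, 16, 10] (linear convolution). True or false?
Recompute linear convolution of [4, 2, 4] and [3, 2]: y[0] = 4×3 = 12; y[1] = 4×2 + 2×3 = 14; y[2] = 2×2 + 4×3 = 16; y[3] = 4×2 = 8 → [12, 14, 16, 8]. Compare to given [12, 14, 16, 10]: they differ at index 3: given 10, correct 8, so answer: No

No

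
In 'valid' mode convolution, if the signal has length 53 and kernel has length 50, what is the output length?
'Valid' mode counts only positions where the kernel fully overlaps the signal: m - n + 1 = 53 - 50 + 1 = 4

4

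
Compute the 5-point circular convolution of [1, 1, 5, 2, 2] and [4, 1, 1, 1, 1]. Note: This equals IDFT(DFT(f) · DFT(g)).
Either evaluate y[k] = Σ_j f[j]·g[(k-j) mod 5] directly, or use IDFT(DFT(f) · DFT(g)). y[0] = 1×4 + 1×1 + 5×1 + 2×1 + 2×1 = 14; y[1] = 1×1 + 1×4 + 5×1 + 2×1 + 2×1 = 14; y[2] = 1×1 + 1×1 + 5×4 + 2×1 + 2×1 = 26; y[3] = 1×1 + 1×1 + 5×1 + 2×4 + 2×1 = 17; y[4] = 1×1 + 1×1 + 5×1 + 2×1 + 2×4 = 17. Result: [14, 14, 26, 17, 17]

[14, 14, 26, 17, 17]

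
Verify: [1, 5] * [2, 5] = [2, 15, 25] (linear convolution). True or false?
Recompute linear convolution of [1, 5] and [2, 5]: y[0] = 1×2 = 2; y[1] = 1×5 + 5×2 = 15; y[2] = 5×5 = 25 → [2, 15, 25]. Given [2, 15, 25] matches, so answer: Yes

Yes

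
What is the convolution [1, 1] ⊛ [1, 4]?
y[0] = 1×1 = 1; y[1] = 1×4 + 1×1 = 5; y[2] = 1×4 = 4

[1, 5, 4]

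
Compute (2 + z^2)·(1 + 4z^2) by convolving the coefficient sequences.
Ascending coefficients: a = [2, 0, 1], b = [1, 0, 4]. c[0] = 2×1 = 2; c[1] = 2×0 + 0×1 = 0; c[2] = 2×4 + 0×0 + 1×1 = 9; c[3] = 0×4 + 1×0 = 0; c[4] = 1×4 = 4. Result coefficients: [2, 0, 9, 0, 4] → 2 + 9z^2 + 4z^4

2 + 9z^2 + 4z^4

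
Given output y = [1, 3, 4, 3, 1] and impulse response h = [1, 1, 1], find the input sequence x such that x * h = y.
Deconvolve y=[1, 3, 4, 3, 1] by h=[1, 1, 1]. Since h[0]=1, solve forward: x[0] = y[0] / 1 = 1; x[1] = (y[1] - 1×1) / 1 = 2; x[2] = (y[2] - 2×1 - 1×1) / 1 = 1. So x = [1, 2, 1]. Check by forward convolution: y[0] = 1×1 = 1; y[1] = 1×1 + 2×1 = 3; y[2] = 1×1 + 2×1 + 1×1 = 4; y[3] = 2×1 + 1×1 = 3; y[4] = 1×1 = 1

[1, 2, 1]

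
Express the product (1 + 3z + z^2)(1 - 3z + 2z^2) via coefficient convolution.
Ascending coefficients: a = [1, 3, 1], b = [1, -3, 2]. c[0] = 1×1 = 1; c[1] = 1×-3 + 3×1 = 0; c[2] = 1×2 + 3×-3 + 1×1 = -6; c[3] = 3×2 + 1×-3 = 3; c[4] = 1×2 = 2. Result coefficients: [1, 0, -6, 3, 2] → 1 - 6z^2 + 3z^3 + 2z^4

1 - 6z^2 + 3z^3 + 2z^4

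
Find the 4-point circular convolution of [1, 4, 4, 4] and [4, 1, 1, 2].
Use y[k] = Σ_j u[j]·v[(k-j) mod 4]. y[0] = 1×4 + 4×2 + 4×1 + 4×1 = 20; y[1] = 1×1 + 4×4 + 4×2 + 4×1 = 29; y[2] = 1×1 + 4×1 + 4×4 + 4×2 = 29; y[3] = 1×2 + 4×1 + 4×1 + 4×4 = 26. Result: [20, 29, 29, 26]

[20, 29, 29, 26]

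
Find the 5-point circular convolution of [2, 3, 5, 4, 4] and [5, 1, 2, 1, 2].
Use y[k] = Σ_j f[j]·g[(k-j) mod 5]. y[0] = 2×5 + 3×2 + 5×1 + 4×2 + 4×1 = 33; y[1] = 2×1 + 3×5 + 5×2 + 4×1 + 4×2 = 39; y[2] = 2×2 + 3×1 + 5×5 + 4×2 + 4×1 = 44; y[3] = 2×1 + 3×2 + 5×1 + 4×5 + 4×2 = 41; y[4] = 2×2 + 3×1 + 5×2 + 4×1 + 4×5 = 41. Result: [33, 39, 44, 41, 41]

[33, 39, 44, 41, 41]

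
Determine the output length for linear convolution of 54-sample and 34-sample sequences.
Linear/full convolution length: m + n - 1 = 54 + 34 - 1 = 87

87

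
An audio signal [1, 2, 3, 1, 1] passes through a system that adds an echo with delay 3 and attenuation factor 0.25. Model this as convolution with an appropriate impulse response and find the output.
Direct-path + delayed-attenuated-path model → impulse response h = [1, 0, 0, 0.25] (1 at lag 0, 0.25 at lag 3). Output y[n] = x[n] + 0.25·x[n - 3] (with x[n] = 0 outside 0..4): y[0] = 1 + 0.25×0 = 1; y[1] = 2 + 0.25×0 = 2; y[2] = 3 + 0.25×0 = 3; y[3] = 1 + 0.25×1 = 1.25; y[4] = 1 + 0.25×2 = 1.5; y[5] = 0 + 0.25×3 = 0.75; y[6] = 0 + 0.25×1 = 0.25; y[7] = 0 + 0.25×1 = 0.25. So y = [1, 2, 3, 1.25, 1.5, 0.75, 0.25, 0.25]

[1, 2, 3, 1.25, 1.5, 0.75, 0.25, 0.25]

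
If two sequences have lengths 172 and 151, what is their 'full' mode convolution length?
Linear/full convolution length: m + n - 1 = 172 + 151 - 1 = 322

322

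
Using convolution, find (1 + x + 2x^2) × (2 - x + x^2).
Ascending coefficients: a = [1, 1, 2], b = [2, -1, 1]. c[0] = 1×2 = 2; c[1] = 1×-1 + 1×2 = 1; c[2] = 1×1 + 1×-1 + 2×2 = 4; c[3] = 1×1 + 2×-1 = -1; c[4] = 2×1 = 2. Result coefficients: [2, 1, 4, -1, 2] → 2 + x + 4x^2 - x^3 + 2x^4

2 + x + 4x^2 - x^3 + 2x^4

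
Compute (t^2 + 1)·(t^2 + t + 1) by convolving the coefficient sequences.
Ascending coefficients: a = [1, 0, 1], b = [1, 1, 1]. c[0] = 1×1 = 1; c[1] = 1×1 + 0×1 = 1; c[2] = 1×1 + 0×1 + 1×1 = 2; c[3] = 0×1 + 1×1 = 1; c[4] = 1×1 = 1. Result coefficients: [1, 1, 2, 1, 1] → t^4 + t^3 + 2t^2 + t + 1

t^4 + t^3 + 2t^2 + t + 1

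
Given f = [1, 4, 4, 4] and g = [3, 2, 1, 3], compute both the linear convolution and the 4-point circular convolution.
Linear: y_lin[0] = 1×3 = 3; y_lin[1] = 1×2 + 4×3 = 14; y_lin[2] = 1×1 + 4×2 + 4×3 = 21; y_lin[3] = 1×3 + 4×1 + 4×2 + 4×3 = 27; y_lin[4] = 4×3 + 4×1 + 4×2 = 24; y_lin[5] = 4×3 + 4×1 = 16; y_lin[6] = 4×3 = 12 → [3, 14, 21, 27, 24, 16, 12]. Circular (length 4): y[0] = 1×3 + 4×3 + 4×1 + 4×2 = 27; y[1] = 1×2 + 4×3 + 4×3 + 4×1 = 30; y[2] = 1×1 + 4×2 + 4×3 + 4×3 = 33; y[3] = 1×3 + 4×1 + 4×2 + 4×3 = 27 → [27, 30, 33, 27]

Linear: [3, 14, 21, 27, 24, 16, 12], Circular: [27, 30, 33, 27]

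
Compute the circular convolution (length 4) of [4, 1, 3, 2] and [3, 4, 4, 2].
Use y[k] = Σ_j u[j]·v[(k-j) mod 4]. y[0] = 4×3 + 1×2 + 3×4 + 2×4 = 34; y[1] = 4×4 + 1×3 + 3×2 + 2×4 = 33; y[2] = 4×4 + 1×4 + 3×3 + 2×2 = 33; y[3] = 4×2 + 1×4 + 3×4 + 2×3 = 30. Result: [34, 33, 33, 30]

[34, 33, 33, 30]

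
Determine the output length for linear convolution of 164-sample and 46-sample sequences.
Linear/full convolution length: m + n - 1 = 164 + 46 - 1 = 209

209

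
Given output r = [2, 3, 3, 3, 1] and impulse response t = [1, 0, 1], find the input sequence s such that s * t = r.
Deconvolve r=[2, 3, 3, 3, 1] by t=[1, 0, 1]. Since t[0]=1, solve forward: s[0] = r[0] / 1 = 2; s[1] = (r[1] - 2×0) / 1 = 3; s[2] = (r[2] - 3×0 - 2×1) / 1 = 1. So s = [2, 3, 1]. Check by forward convolution: r[0] = 2×1 = 2; r[1] = 2×0 + 3×1 = 3; r[2] = 2×1 + 3×0 + 1×1 = 3; r[3] = 3×1 + 1×0 = 3; r[4] = 1×1 = 1

[2, 3, 1]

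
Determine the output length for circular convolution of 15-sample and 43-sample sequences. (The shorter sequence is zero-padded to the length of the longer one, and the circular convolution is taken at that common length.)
Circular convolution (zero-padding the shorter input) has length max(m, n) = max(15, 43) = 43

43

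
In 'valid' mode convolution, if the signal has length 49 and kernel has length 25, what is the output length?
'Valid' mode counts only positions where the kernel fully overlaps the signal: m - n + 1 = 49 - 25 + 1 = 25

25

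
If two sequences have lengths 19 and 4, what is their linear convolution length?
Linear/full convolution length: m + n - 1 = 19 + 4 - 1 = 22

22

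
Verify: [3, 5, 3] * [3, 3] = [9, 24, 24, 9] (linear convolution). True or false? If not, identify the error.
Recompute linear convolution of [3, 5, 3] and [3, 3]: y[0] = 3×3 = 9; y[1] = 3×3 + 5×3 = 24; y[2] = 5×3 + 3×3 = 24; y[3] = 3×3 = 9 → [9, 24, 24, 9]. Given [9, 24, 24, 9] matches, so answer: Yes

Yes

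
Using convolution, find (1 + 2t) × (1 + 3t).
Ascending coefficients: a = [1, 2], b = [1, 3]. c[0] = 1×1 = 1; c[1] = 1×3 + 2×1 = 5; c[2] = 2×3 = 6. Result coefficients: [1, 5, 6] → 1 + 5t + 6t^2

1 + 5t + 6t^2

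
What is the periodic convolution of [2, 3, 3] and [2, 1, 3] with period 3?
Use y[k] = Σ_j s[j]·t[(k-j) mod 3]. y[0] = 2×2 + 3×3 + 3×1 = 16; y[1] = 2×1 + 3×2 + 3×3 = 17; y[2] = 2×3 + 3×1 + 3×2 = 15. Result: [16, 17, 15]

[16, 17, 15]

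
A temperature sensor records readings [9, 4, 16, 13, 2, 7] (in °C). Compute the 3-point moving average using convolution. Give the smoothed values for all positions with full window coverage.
3-point moving average kernel = [1, 1, 1]. Apply in 'valid' mode (full window coverage): avg[0] = (9 + 4 + 16) / 3 = 9.67; avg[1] = (4 + 16 + 13) / 3 = 11.0; avg[2] = (16 + 13 + 2) / 3 = 10.33; avg[3] = (13 + 2 + 7) / 3 = 7.33. Smoothed values: [9.67, 11.0, 10.33, 7.33]

[9.67, 11.0, 10.33, 7.33]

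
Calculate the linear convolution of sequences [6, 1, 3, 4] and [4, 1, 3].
y[0] = 6×4 = 24; y[1] = 6×1 + 1×4 = 10; y[2] = 6×3 + 1×1 + 3×4 = 31; y[3] = 1×3 + 3×1 + 4×4 = 22; y[4] = 3×3 + 4×1 = 13; y[5] = 4×3 = 12

[24, 10, 31, 22, 13, 12]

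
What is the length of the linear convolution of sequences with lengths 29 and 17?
Linear/full convolution length: m + n - 1 = 29 + 17 - 1 = 45

45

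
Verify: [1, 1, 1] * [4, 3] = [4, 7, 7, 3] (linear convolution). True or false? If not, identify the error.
Recompute linear convolution of [1, 1, 1] and [4, 3]: y[0] = 1×4 = 4; y[1] = 1×3 + 1×4 = 7; y[2] = 1×3 + 1×4 = 7; y[3] = 1×3 = 3 → [4, 7, 7, 3]. Given [4, 7, 7, 3] matches, so answer: Yes

Yes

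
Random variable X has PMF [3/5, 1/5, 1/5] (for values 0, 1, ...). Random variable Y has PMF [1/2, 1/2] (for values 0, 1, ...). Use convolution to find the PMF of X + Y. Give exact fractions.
P(X+Y=k) = Σ_i P(X=i)·P(Y=k-i) — a convolution of [3/5, 1/5, 1/5] and [1/2, 1/2]. P(X+Y=0) = (3/5)×(1/2) = 3/10; P(X+Y=1) = (3/5)×(1/2) + (1/5)×(1/2) = 3/10 + 1/10 = 2/5; P(X+Y=2) = (1/5)×(1/2) + (1/5)×(1/2) = 1/10 + 1/10 = 1/5; P(X+Y=3) = (1/5)×(1/2) = 1/10. PMF: [3/10, 2/5, 1/5, 1/10] (sums to 1 ✓)

[3/10, 2/5, 1/5, 1/10]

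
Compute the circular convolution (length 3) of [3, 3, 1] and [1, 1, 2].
Use y[k] = Σ_j s[j]·t[(k-j) mod 3]. y[0] = 3×1 + 3×2 + 1×1 = 10; y[1] = 3×1 + 3×1 + 1×2 = 8; y[2] = 3×2 + 3×1 + 1×1 = 10. Result: [10, 8, 10]

[10, 8, 10]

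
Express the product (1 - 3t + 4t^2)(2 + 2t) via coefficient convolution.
Ascending coefficients: a = [1, -3, 4], b = [2, 2]. c[0] = 1×2 = 2; c[1] = 1×2 + -3×2 = -4; c[2] = -3×2 + 4×2 = 2; c[3] = 4×2 = 8. Result coefficients: [2, -4, 2, 8] → 2 - 4t + 2t^2 + 8t^3

2 - 4t + 2t^2 + 8t^3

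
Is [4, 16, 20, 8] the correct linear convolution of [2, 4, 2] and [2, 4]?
Recompute linear convolution of [2, 4, 2] and [2, 4]: y[0] = 2×2 = 4; y[1] = 2×4 + 4×2 = 16; y[2] = 4×4 + 2×2 = 20; y[3] = 2×4 = 8 → [4, 16, 20, 8]. Given [4, 16, 20, 8] matches, so answer: Yes

Yes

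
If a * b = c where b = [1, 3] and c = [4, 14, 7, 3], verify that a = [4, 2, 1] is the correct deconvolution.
Forward-compute [4, 2, 1] * [1, 3]: c[0] = 4×1 = 4; c[1] = 4×3 + 2×1 = 14; c[2] = 2×3 + 1×1 = 7; c[3] = 1×3 = 3 → [4, 14, 7, 3]. Matches given c = [4, 14, 7, 3], so verified.

Verified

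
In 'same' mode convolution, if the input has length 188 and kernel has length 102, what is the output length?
'Same' mode returns an output with the same length as the input: 188

188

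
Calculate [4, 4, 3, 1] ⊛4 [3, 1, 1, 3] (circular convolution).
Use y[k] = Σ_j s[j]·t[(k-j) mod 4]. y[0] = 4×3 + 4×3 + 3×1 + 1×1 = 28; y[1] = 4×1 + 4×3 + 3×3 + 1×1 = 26; y[2] = 4×1 + 4×1 + 3×3 + 1×3 = 20; y[3] = 4×3 + 4×1 + 3×1 + 1×3 = 22. Result: [28, 26, 20, 22]

[28, 26, 20, 22]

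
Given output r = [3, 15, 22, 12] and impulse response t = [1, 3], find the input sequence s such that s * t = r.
Deconvolve r=[3, 15, 22, 12] by t=[1, 3]. Since t[0]=1, solve forward: s[0] = r[0] / 1 = 3; s[1] = (r[1] - 3×3) / 1 = 6; s[2] = (r[2] - 6×3) / 1 = 4. So s = [3, 6, 4]. Check by forward convolution: r[0] = 3×1 = 3; r[1] = 3×3 + 6×1 = 15; r[2] = 6×3 + 4×1 = 22; r[3] = 4×3 = 12

[3, 6, 4]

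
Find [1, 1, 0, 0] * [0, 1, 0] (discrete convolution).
y[0] = 1×0 = 0; y[1] = 1×1 + 1×0 = 1; y[2] = 1×0 + 1×1 + 0×0 = 1; y[3] = 1×0 + 0×1 + 0×0 = 0; y[4] = 0×0 + 0×1 = 0; y[5] = 0×0 = 0

[0, 1, 1, 0, 0, 0]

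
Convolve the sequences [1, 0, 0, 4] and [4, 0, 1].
y[0] = 1×4 = 4; y[1] = 1×0 + 0×4 = 0; y[2] = 1×1 + 0×0 + 0×4 = 1; y[3] = 0×1 + 0×0 + 4×4 = 16; y[4] = 0×1 + 4×0 = 0; y[5] = 4×1 = 4

[4, 0, 1, 16, 0, 4]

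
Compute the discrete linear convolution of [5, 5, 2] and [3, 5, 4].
y[0] = 5×3 = 15; y[1] = 5×5 + 5×3 = 40; y[2] = 5×4 + 5×5 + 2×3 = 51; y[3] = 5×4 + 2×5 = 30; y[4] = 2×4 = 8

[15, 40, 51, 30, 8]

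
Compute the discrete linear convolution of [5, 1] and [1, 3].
y[0] = 5×1 = 5; y[1] = 5×3 + 1×1 = 16; y[2] = 1×3 = 3

[5, 16, 3]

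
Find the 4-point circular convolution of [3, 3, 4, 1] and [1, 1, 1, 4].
Use y[k] = Σ_j f[j]·g[(k-j) mod 4]. y[0] = 3×1 + 3×4 + 4×1 + 1×1 = 20; y[1] = 3×1 + 3×1 + 4×4 + 1×1 = 23; y[2] = 3×1 + 3×1 + 4×1 + 1×4 = 14; y[3] = 3×4 + 3×1 + 4×1 + 1×1 = 20. Result: [20, 23, 14, 20]

[20, 23, 14, 20]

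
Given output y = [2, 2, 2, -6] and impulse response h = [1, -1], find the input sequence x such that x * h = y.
Deconvolve y=[2, 2, 2, -6] by h=[1, -1]. Since h[0]=1, solve forward: x[0] = y[0] / 1 = 2; x[1] = (y[1] - 2×-1) / 1 = 4; x[2] = (y[2] - 4×-1) / 1 = 6. So x = [2, 4, 6]. Check by forward convolution: y[0] = 2×1 = 2; y[1] = 2×-1 + 4×1 = 2; y[2] = 4×-1 + 6×1 = 2; y[3] = 6×-1 = -6

[2, 4, 6]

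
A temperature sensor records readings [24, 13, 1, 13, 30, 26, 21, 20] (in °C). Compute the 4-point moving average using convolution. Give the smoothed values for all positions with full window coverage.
4-point moving average kernel = [1, 1, 1, 1]. Apply in 'valid' mode (full window coverage): avg[0] = (24 + 13 + 1 + 13) / 4 = 12.75; avg[1] = (13 + 1 + 13 + 30) / 4 = 14.25; avg[2] = (1 + 13 + 30 + 26) / 4 = 17.5; avg[3] = (13 + 30 + 26 + 21) / 4 = 22.5; avg[4] = (30 + 26 + 21 + 20) / 4 = 24.25. Smoothed values: [12.75, 14.25, 17.5, 22.5, 24.25]

[12.75, 14.25, 17.5, 22.5, 24.25]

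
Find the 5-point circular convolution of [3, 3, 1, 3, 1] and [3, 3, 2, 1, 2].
Use y[k] = Σ_j s[j]·t[(k-j) mod 5]. y[0] = 3×3 + 3×2 + 1×1 + 3×2 + 1×3 = 25; y[1] = 3×3 + 3×3 + 1×2 + 3×1 + 1×2 = 25; y[2] = 3×2 + 3×3 + 1×3 + 3×2 + 1×1 = 25; y[3] = 3×1 + 3×2 + 1×3 + 3×3 + 1×2 = 23; y[4] = 3×2 + 3×1 + 1×2 + 3×3 + 1×3 = 23. Result: [25, 25, 25, 23, 23]

[25, 25, 25, 23, 23]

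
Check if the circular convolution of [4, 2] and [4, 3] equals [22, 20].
Recompute circular convolution of [4, 2] and [4, 3]: y[0] = 4×4 + 2×3 = 22; y[1] = 4×3 + 2×4 = 20 → [22, 20]. Given [22, 20] matches, so answer: Yes

Yes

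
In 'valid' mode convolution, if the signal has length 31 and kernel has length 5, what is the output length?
'Valid' mode counts only positions where the kernel fully overlaps the signal: m - n + 1 = 31 - 5 + 1 = 27

27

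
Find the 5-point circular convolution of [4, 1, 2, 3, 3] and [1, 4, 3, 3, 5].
Use y[k] = Σ_j x[j]·h[(k-j) mod 5]. y[0] = 4×1 + 1×5 + 2×3 + 3×3 + 3×4 = 36; y[1] = 4×4 + 1×1 + 2×5 + 3×3 + 3×3 = 45; y[2] = 4×3 + 1×4 + 2×1 + 3×5 + 3×3 = 42; y[3] = 4×3 + 1×3 + 2×4 + 3×1 + 3×5 = 41; y[4] = 4×5 + 1×3 + 2×3 + 3×4 + 3×1 = 44. Result: [36, 45, 42, 41, 44]

[36, 45, 42, 41, 44]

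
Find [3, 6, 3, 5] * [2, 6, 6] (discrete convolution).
y[0] = 3×2 = 6; y[1] = 3×6 + 6×2 = 30; y[2] = 3×6 + 6×6 + 3×2 = 60; y[3] = 6×6 + 3×6 + 5×2 = 64; y[4] = 3×6 + 5×6 = 48; y[5] = 5×6 = 30

[6, 30, 60, 64, 48, 30]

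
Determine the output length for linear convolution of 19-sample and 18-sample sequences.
Linear/full convolution length: m + n - 1 = 19 + 18 - 1 = 36

36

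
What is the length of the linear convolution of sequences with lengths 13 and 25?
Linear/full convolution length: m + n - 1 = 13 + 25 - 1 = 37

37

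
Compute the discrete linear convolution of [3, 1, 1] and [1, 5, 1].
y[0] = 3×1 = 3; y[1] = 3×5 + 1×1 = 16; y[2] = 3×1 + 1×5 + 1×1 = 9; y[3] = 1×1 + 1×5 = 6; y[4] = 1×1 = 1

[3, 16, 9, 6, 1]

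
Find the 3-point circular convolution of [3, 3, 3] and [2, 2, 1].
Use y[k] = Σ_j a[j]·b[(k-j) mod 3]. y[0] = 3×2 + 3×1 + 3×2 = 15; y[1] = 3×2 + 3×2 + 3×1 = 15; y[2] = 3×1 + 3×2 + 3×2 = 15. Result: [15, 15, 15]

[15, 15, 15]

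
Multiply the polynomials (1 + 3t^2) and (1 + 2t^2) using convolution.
Ascending coefficients: a = [1, 0, 3], b = [1, 0, 2]. c[0] = 1×1 = 1; c[1] = 1×0 + 0×1 = 0; c[2] = 1×2 + 0×0 + 3×1 = 5; c[3] = 0×2 + 3×0 = 0; c[4] = 3×2 = 6. Result coefficients: [1, 0, 5, 0, 6] → 1 + 5t^2 + 6t^4

1 + 5t^2 + 6t^4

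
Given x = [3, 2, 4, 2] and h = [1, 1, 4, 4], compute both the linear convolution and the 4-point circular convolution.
Linear: y_lin[0] = 3×1 = 3; y_lin[1] = 3×1 + 2×1 = 5; y_lin[2] = 3×4 + 2×1 + 4×1 = 18; y_lin[3] = 3×4 + 2×4 + 4×1 + 2×1 = 26; y_lin[4] = 2×4 + 4×4 + 2×1 = 26; y_lin[5] = 4×4 + 2×4 = 24; y_lin[6] = 2×4 = 8 → [3, 5, 18, 26, 26, 24, 8]. Circular (length 4): y[0] = 3×1 + 2×4 + 4×4 + 2×1 = 29; y[1] = 3×1 + 2×1 + 4×4 + 2×4 = 29; y[2] = 3×4 + 2×1 + 4×1 + 2×4 = 26; y[3] = 3×4 + 2×4 + 4×1 + 2×1 = 26 → [29, 29, 26, 26]

Linear: [3, 5, 18, 26, 26, 24, 8], Circular: [29, 29, 26, 26]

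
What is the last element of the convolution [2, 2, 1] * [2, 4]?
Use y[k] = Σ_i a[i]·b[k-i] at k=3. y[3] = 1×4 = 4

4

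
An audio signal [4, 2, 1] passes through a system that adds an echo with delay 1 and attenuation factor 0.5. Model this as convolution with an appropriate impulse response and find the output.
Direct-path + delayed-attenuated-path model → impulse response h = [1, 0.5] (1 at lag 0, 0.5 at lag 1). Output y[n] = x[n] + 0.5·x[n - 1] (with x[n] = 0 outside 0..2): y[0] = 4 + 0.5×0 = 4; y[1] = 2 + 0.5×4 = 4.0; y[2] = 1 + 0.5×2 = 2.0; y[3] = 0 + 0.5×1 = 0.5. So y = [4, 4.0, 2.0, 0.5]

[4, 4.0, 2.0, 0.5]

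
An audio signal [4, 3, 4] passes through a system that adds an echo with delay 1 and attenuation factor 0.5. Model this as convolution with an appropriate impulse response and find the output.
Direct-path + delayed-attenuated-path model → impulse response h = [1, 0.5] (1 at lag 0, 0.5 at lag 1). Output y[n] = x[n] + 0.5·x[n - 1] (with x[n] = 0 outside 0..2): y[0] = 4 + 0.5×0 = 4; y[1] = 3 + 0.5×4 = 5.0; y[2] = 4 + 0.5×3 = 5.5; y[3] = 0 + 0.5×4 = 2.0. So y = [4, 5.0, 5.5, 2.0]

[4, 5.0, 5.5, 2.0]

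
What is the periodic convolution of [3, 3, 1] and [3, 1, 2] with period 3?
Use y[k] = Σ_j f[j]·g[(k-j) mod 3]. y[0] = 3×3 + 3×2 + 1×1 = 16; y[1] = 3×1 + 3×3 + 1×2 = 14; y[2] = 3×2 + 3×1 + 1×3 = 12. Result: [16, 14, 12]

[16, 14, 12]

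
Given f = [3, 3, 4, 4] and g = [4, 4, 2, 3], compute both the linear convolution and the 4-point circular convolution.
Linear: y_lin[0] = 3×4 = 12; y_lin[1] = 3×4 + 3×4 = 24; y_lin[2] = 3×2 + 3×4 + 4×4 = 34; y_lin[3] = 3×3 + 3×2 + 4×4 + 4×4 = 47; y_lin[4] = 3×3 + 4×2 + 4×4 = 33; y_lin[5] = 4×3 + 4×2 = 20; y_lin[6] = 4×3 = 12 → [12, 24, 34, 47, 33, 20, 12]. Circular (length 4): y[0] = 3×4 + 3×3 + 4×2 + 4×4 = 45; y[1] = 3×4 + 3×4 + 4×3 + 4×2 = 44; y[2] = 3×2 + 3×4 + 4×4 + 4×3 = 46; y[3] = 3×3 + 3×2 + 4×4 + 4×4 = 47 → [45, 44, 46, 47]

Linear: [12, 24, 34, 47, 33, 20, 12], Circular: [45, 44, 46, 47]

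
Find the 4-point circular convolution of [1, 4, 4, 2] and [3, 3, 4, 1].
Use y[k] = Σ_j a[j]·b[(k-j) mod 4]. y[0] = 1×3 + 4×1 + 4×4 + 2×3 = 29; y[1] = 1×3 + 4×3 + 4×1 + 2×4 = 27; y[2] = 1×4 + 4×3 + 4×3 + 2×1 = 30; y[3] = 1×1 + 4×4 + 4×3 + 2×3 = 35. Result: [29, 27, 30, 35]

[29, 27, 30, 35]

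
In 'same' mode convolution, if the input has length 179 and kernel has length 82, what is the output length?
'Same' mode returns an output with the same length as the input: 179

179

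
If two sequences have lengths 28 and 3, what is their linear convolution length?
Linear/full convolution length: m + n - 1 = 28 + 3 - 1 = 30

30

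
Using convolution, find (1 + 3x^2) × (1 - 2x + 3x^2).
Ascending coefficients: a = [1, 0, 3], b = [1, -2, 3]. c[0] = 1×1 = 1; c[1] = 1×-2 + 0×1 = -2; c[2] = 1×3 + 0×-2 + 3×1 = 6; c[3] = 0×3 + 3×-2 = -6; c[4] = 3×3 = 9. Result coefficients: [1, -2, 6, -6, 9] → 1 - 2x + 6x^2 - 6x^3 + 9x^4

1 - 2x + 6x^2 - 6x^3 + 9x^4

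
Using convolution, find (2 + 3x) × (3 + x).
Ascending coefficients: a = [2, 3], b = [3, 1]. c[0] = 2×3 = 6; c[1] = 2×1 + 3×3 = 11; c[2] = 3×1 = 3. Result coefficients: [6, 11, 3] → 6 + 11x + 3x^2

6 + 11x + 3x^2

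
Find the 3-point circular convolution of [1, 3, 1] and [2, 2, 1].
Use y[k] = Σ_j a[j]·b[(k-j) mod 3]. y[0] = 1×2 + 3×1 + 1×2 = 7; y[1] = 1×2 + 3×2 + 1×1 = 9; y[2] = 1×1 + 3×2 + 1×2 = 9. Result: [7, 9, 9]

[7, 9, 9]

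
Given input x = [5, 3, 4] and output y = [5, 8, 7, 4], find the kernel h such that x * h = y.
Output length 4 = len(x) + len(h) - 1 ⇒ len(h) = 2. Solve h forward using h[k] = (y[k] - Σ_{i≥1} x[i]·h[k-i]) / x[0]: h[0] = y[0] / x[0] = 5 / 5 = 1; h[1] = (y[1] - 3×1) / x[0] = (8 - 3×1) / 5 = 1. So h = [1, 1]. Forward-check [5, 3, 4] * [1, 1]: y[0] = 5×1 = 5; y[1] = 5×1 + 3×1 = 8; y[2] = 3×1 + 4×1 = 7; y[3] = 4×1 = 4 → [5, 8, 7, 4] ✓

[1, 1]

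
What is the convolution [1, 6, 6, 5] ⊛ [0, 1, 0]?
y[0] = 1×0 = 0; y[1] = 1×1 + 6×0 = 1; y[2] = 1×0 + 6×1 + 6×0 = 6; y[3] = 6×0 + 6×1 + 5×0 = 6; y[4] = 6×0 + 5×1 = 5; y[5] = 5×0 = 0

[0, 1, 6, 6, 5, 0]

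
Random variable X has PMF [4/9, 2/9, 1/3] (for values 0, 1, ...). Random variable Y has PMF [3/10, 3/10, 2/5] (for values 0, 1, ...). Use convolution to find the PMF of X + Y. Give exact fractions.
P(X+Y=k) = Σ_i P(X=i)·P(Y=k-i) — a convolution of [4/9, 2/9, 1/3] and [3/10, 3/10, 2/5]. P(X+Y=0) = (4/9)×(3/10) = 2/15; P(X+Y=1) = (4/9)×(3/10) + (2/9)×(3/10) = 2/15 + 1/15 = 1/5; P(X+Y=2) = (4/9)×(2/5) + (2/9)×(3/10) + (1/3)×(3/10) = 8/45 + 1/15 + 1/10 = 31/90; P(X+Y=3) = (2/9)×(2/5) + (1/3)×(3/10) = 4/45 + 1/10 = 17/90; P(X+Y=4) = (1/3)×(2/5) = 2/15. PMF: [2/15, 1/5, 31/90, 17/90, 2/15] (sums to 1 ✓)

[2/15, 1/5, 31/90, 17/90, 2/15]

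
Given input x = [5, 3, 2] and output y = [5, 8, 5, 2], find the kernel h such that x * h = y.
Output length 4 = len(x) + len(h) - 1 ⇒ len(h) = 2. Solve h forward using h[k] = (y[k] - Σ_{i≥1} x[i]·h[k-i]) / x[0]: h[0] = y[0] / x[0] = 5 / 5 = 1; h[1] = (y[1] - 3×1) / x[0] = (8 - 3×1) / 5 = 1. So h = [1, 1]. Forward-check [5, 3, 2] * [1, 1]: y[0] = 5×1 = 5; y[1] = 5×1 + 3×1 = 8; y[2] = 3×1 + 2×1 = 5; y[3] = 2×1 = 2 → [5, 8, 5, 2] ✓

[1, 1]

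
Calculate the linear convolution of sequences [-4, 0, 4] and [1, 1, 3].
y[0] = -4×1 = -4; y[1] = -4×1 + 0×1 = -4; y[2] = -4×3 + 0×1 + 4×1 = -8; y[3] = 0×3 + 4×1 = 4; y[4] = 4×3 = 12

[-4, -4, -8, 4, 12]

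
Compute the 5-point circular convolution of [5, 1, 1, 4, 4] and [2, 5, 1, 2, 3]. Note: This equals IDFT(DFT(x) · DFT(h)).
Either evaluate y[k] = Σ_j x[j]·h[(k-j) mod 5] directly, or use IDFT(DFT(x) · DFT(h)). y[0] = 5×2 + 1×3 + 1×2 + 4×1 + 4×5 = 39; y[1] = 5×5 + 1×2 + 1×3 + 4×2 + 4×1 = 42; y[2] = 5×1 + 1×5 + 1×2 + 4×3 + 4×2 = 32; y[3] = 5×2 + 1×1 + 1×5 + 4×2 + 4×3 = 36; y[4] = 5×3 + 1×2 + 1×1 + 4×5 + 4×2 = 46. Result: [39, 42, 32, 36, 46]

[39, 42, 32, 36, 46]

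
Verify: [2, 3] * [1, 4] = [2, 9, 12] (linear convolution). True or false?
Recompute linear convolution of [2, 3] and [1, 4]: y[0] = 2×1 = 2; y[1] = 2×4 + 3×1 = 11; y[2] = 3×4 = 12 → [2, 11, 12]. Compare to given [2, 9, 12]: they differ at index 1: given 9, correct 11, so answer: No

No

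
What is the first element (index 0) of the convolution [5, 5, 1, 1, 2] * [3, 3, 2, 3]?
Use y[k] = Σ_i a[i]·b[k-i] at k=0. y[0] = 5×3 = 15

15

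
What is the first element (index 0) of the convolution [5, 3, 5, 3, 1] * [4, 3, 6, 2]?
Use y[k] = Σ_i a[i]·b[k-i] at k=0. y[0] = 5×4 = 20

20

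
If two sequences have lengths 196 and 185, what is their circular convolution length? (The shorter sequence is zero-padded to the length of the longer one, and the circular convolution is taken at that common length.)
Circular convolution (zero-padding the shorter input) has length max(m, n) = max(196, 185) = 196

196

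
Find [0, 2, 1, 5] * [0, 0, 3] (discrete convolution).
y[0] = 0×0 = 0; y[1] = 0×0 + 2×0 = 0; y[2] = 0×3 + 2×0 + 1×0 = 0; y[3] = 2×3 + 1×0 + 5×0 = 6; y[4] = 1×3 + 5×0 = 3; y[5] = 5×3 = 15

[0, 0, 0, 6, 3, 15]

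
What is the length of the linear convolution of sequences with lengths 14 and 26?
Linear/full convolution length: m + n - 1 = 14 + 26 - 1 = 39

39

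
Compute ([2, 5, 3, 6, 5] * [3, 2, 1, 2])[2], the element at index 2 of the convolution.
Use y[k] = Σ_i a[i]·b[k-i] at k=2. y[2] = 2×1 + 5×2 + 3×3 = 21

21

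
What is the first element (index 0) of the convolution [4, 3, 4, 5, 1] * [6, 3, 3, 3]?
Use y[k] = Σ_i a[i]·b[k-i] at k=0. y[0] = 4×6 = 24

24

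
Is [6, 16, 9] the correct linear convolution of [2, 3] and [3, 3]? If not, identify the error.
Recompute linear convolution of [2, 3] and [3, 3]: y[0] = 2×3 = 6; y[1] = 2×3 + 3×3 = 15; y[2] = 3×3 = 9 → [6, 15, 9]. Compare to given [6, 16, 9]: they differ at index 1: given 16, correct 15, so answer: No

No. Error at index 1: given 16, correct 15.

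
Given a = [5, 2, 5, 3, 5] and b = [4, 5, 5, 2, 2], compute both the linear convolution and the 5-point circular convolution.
Linear: y_lin[0] = 5×4 = 20; y_lin[1] = 5×5 + 2×4 = 33; y_lin[2] = 5×5 + 2×5 + 5×4 = 55; y_lin[3] = 5×2 + 2×5 + 5×5 + 3×4 = 57; y_lin[4] = 5×2 + 2×2 + 5×5 + 3×5 + 5×4 = 74; y_lin[5] = 2×2 + 5×2 + 3×5 + 5×5 = 54; y_lin[6] = 5×2 + 3×2 + 5×5 = 41; y_lin[7] = 3×2 + 5×2 = 16; y_lin[8] = 5×2 = 10 → [20, 33, 55, 57, 74, 54, 41, 16, 10]. Circular (length 5): y[0] = 5×4 + 2×2 + 5×2 + 3×5 + 5×5 = 74; y[1] = 5×5 + 2×4 + 5×2 + 3×2 + 5×5 = 74; y[2] = 5×5 + 2×5 + 5×4 + 3×2 + 5×2 = 71; y[3] = 5×2 + 2×5 + 5×5 + 3×4 + 5×2 = 67; y[4] = 5×2 + 2×2 + 5×5 + 3×5 + 5×4 = 74 → [74, 74, 71, 67, 74]

Linear: [20, 33, 55, 57, 74, 54, 41, 16, 10], Circular: [74, 74, 71, 67, 74]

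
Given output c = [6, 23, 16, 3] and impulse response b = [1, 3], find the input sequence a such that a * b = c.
Deconvolve c=[6, 23, 16, 3] by b=[1, 3]. Since b[0]=1, solve forward: a[0] = c[0] / 1 = 6; a[1] = (c[1] - 6×3) / 1 = 5; a[2] = (c[2] - 5×3) / 1 = 1. So a = [6, 5, 1]. Check by forward convolution: c[0] = 6×1 = 6; c[1] = 6×3 + 5×1 = 23; c[2] = 5×3 + 1×1 = 16; c[3] = 1×3 = 3

[6, 5, 1]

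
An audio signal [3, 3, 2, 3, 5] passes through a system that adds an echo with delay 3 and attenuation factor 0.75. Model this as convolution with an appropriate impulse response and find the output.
Direct-path + delayed-attenuated-path model → impulse response h = [1, 0, 0, 0.75] (1 at lag 0, 0.75 at lag 3). Output y[n] = x[n] + 0.75·x[n - 3] (with x[n] = 0 outside 0..4): y[0] = 3 + 0.75×0 = 3; y[1] = 3 + 0.75×0 = 3; y[2] = 2 + 0.75×0 = 2; y[3] = 3 + 0.75×3 = 5.25; y[4] = 5 + 0.75×3 = 7.25; y[5] = 0 + 0.75×2 = 1.5; y[6] = 0 + 0.75×3 = 2.25; y[7] = 0 + 0.75×5 = 3.75. So y = [3, 3, 2, 5.25, 7.25, 1.5, 2.25, 3.75]

[3, 3, 2, 5.25, 7.25, 1.5, 2.25, 3.75]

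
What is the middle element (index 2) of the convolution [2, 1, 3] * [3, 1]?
Use y[k] = Σ_i a[i]·b[k-i] at k=2. y[2] = 1×1 + 3×3 = 10

10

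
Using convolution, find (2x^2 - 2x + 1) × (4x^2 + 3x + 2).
Ascending coefficients: a = [1, -2, 2], b = [2, 3, 4]. c[0] = 1×2 = 2; c[1] = 1×3 + -2×2 = -1; c[2] = 1×4 + -2×3 + 2×2 = 2; c[3] = -2×4 + 2×3 = -2; c[4] = 2×4 = 8. Result coefficients: [2, -1, 2, -2, 8] → 8x^4 - 2x^3 + 2x^2 - x + 2

8x^4 - 2x^3 + 2x^2 - x + 2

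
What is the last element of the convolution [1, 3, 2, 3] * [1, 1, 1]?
Use y[k] = Σ_i a[i]·b[k-i] at k=5. y[5] = 3×1 = 3

3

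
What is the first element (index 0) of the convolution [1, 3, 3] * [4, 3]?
Use y[k] = Σ_i a[i]·b[k-i] at k=0. y[0] = 1×4 = 4

4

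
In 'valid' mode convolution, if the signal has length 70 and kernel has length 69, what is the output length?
'Valid' mode counts only positions where the kernel fully overlaps the signal: m - n + 1 = 70 - 69 + 1 = 2

2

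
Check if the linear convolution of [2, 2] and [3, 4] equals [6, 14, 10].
Recompute linear convolution of [2, 2] and [3, 4]: y[0] = 2×3 = 6; y[1] = 2×4 + 2×3 = 14; y[2] = 2×4 = 8 → [6, 14, 8]. Compare to given [6, 14, 10]: they differ at index 2: given 10, correct 8, so answer: No

No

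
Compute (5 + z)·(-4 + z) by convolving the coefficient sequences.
Ascending coefficients: a = [5, 1], b = [-4, 1]. c[0] = 5×-4 = -20; c[1] = 5×1 + 1×-4 = 1; c[2] = 1×1 = 1. Result coefficients: [-20, 1, 1] → -20 + z + z^2

-20 + z + z^2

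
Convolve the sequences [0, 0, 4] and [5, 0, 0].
y[0] = 0×5 = 0; y[1] = 0×0 + 0×5 = 0; y[2] = 0×0 + 0×0 + 4×5 = 20; y[3] = 0×0 + 4×0 = 0; y[4] = 4×0 = 0

[0, 0, 20, 0, 0]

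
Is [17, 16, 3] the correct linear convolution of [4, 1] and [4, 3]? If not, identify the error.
Recompute linear convolution of [4, 1] and [4, 3]: y[0] = 4×4 = 16; y[1] = 4×3 + 1×4 = 16; y[2] = 1×3 = 3 → [16, 16, 3]. Compare to given [17, 16, 3]: they differ at index 0: given 17, correct 16, so answer: No

No. Error at index 0: given 17, correct 16.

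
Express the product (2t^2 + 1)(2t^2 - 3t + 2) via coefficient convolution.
Ascending coefficients: a = [1, 0, 2], b = [2, -3, 2]. c[0] = 1×2 = 2; c[1] = 1×-3 + 0×2 = -3; c[2] = 1×2 + 0×-3 + 2×2 = 6; c[3] = 0×2 + 2×-3 = -6; c[4] = 2×2 = 4. Result coefficients: [2, -3, 6, -6, 4] → 4t^4 - 6t^3 + 6t^2 - 3t + 2

4t^4 - 6t^3 + 6t^2 - 3t + 2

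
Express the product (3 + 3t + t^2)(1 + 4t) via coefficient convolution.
Ascending coefficients: a = [3, 3, 1], b = [1, 4]. c[0] = 3×1 = 3; c[1] = 3×4 + 3×1 = 15; c[2] = 3×4 + 1×1 = 13; c[3] = 1×4 = 4. Result coefficients: [3, 15, 13, 4] → 3 + 15t + 13t^2 + 4t^3

3 + 15t + 13t^2 + 4t^3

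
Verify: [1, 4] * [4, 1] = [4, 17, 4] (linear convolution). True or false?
Recompute linear convolution of [1, 4] and [4, 1]: y[0] = 1×4 = 4; y[1] = 1×1 + 4×4 = 17; y[2] = 4×1 = 4 → [4, 17, 4]. Given [4, 17, 4] matches, so answer: Yes

Yes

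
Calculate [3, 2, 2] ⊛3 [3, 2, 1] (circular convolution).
Use y[k] = Σ_j a[j]·b[(k-j) mod 3]. y[0] = 3×3 + 2×1 + 2×2 = 15; y[1] = 3×2 + 2×3 + 2×1 = 14; y[2] = 3×1 + 2×2 + 2×3 = 13. Result: [15, 14, 13]

[15, 14, 13]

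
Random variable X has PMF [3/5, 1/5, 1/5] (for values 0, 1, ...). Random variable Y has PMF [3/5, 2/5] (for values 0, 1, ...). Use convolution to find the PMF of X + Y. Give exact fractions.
P(X+Y=k) = Σ_i P(X=i)·P(Y=k-i) — a convolution of [3/5, 1/5, 1/5] and [3/5, 2/5]. P(X+Y=0) = (3/5)×(3/5) = 9/25; P(X+Y=1) = (3/5)×(2/5) + (1/5)×(3/5) = 6/25 + 3/25 = 9/25; P(X+Y=2) = (1/5)×(2/5) + (1/5)×(3/5) = 2/25 + 3/25 = 1/5; P(X+Y=3) = (1/5)×(2/5) = 2/25. PMF: [9/25, 9/25, 1/5, 2/25] (sums to 1 ✓)

[9/25, 9/25, 1/5, 2/25]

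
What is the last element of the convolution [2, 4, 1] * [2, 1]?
Use y[k] = Σ_i a[i]·b[k-i] at k=3. y[3] = 1×1 = 1

1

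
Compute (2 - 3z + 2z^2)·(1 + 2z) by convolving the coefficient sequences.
Ascending coefficients: a = [2, -3, 2], b = [1, 2]. c[0] = 2×1 = 2; c[1] = 2×2 + -3×1 = 1; c[2] = -3×2 + 2×1 = -4; c[3] = 2×2 = 4. Result coefficients: [2, 1, -4, 4] → 2 + z - 4z^2 + 4z^3

2 + z - 4z^2 + 4z^3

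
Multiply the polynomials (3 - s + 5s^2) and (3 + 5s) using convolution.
Ascending coefficients: a = [3, -1, 5], b = [3, 5]. c[0] = 3×3 = 9; c[1] = 3×5 + -1×3 = 12; c[2] = -1×5 + 5×3 = 10; c[3] = 5×5 = 25. Result coefficients: [9, 12, 10, 25] → 9 + 12s + 10s^2 + 25s^3

9 + 12s + 10s^2 + 25s^3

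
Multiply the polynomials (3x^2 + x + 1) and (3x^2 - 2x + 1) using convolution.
Ascending coefficients: a = [1, 1, 3], b = [1, -2, 3]. c[0] = 1×1 = 1; c[1] = 1×-2 + 1×1 = -1; c[2] = 1×3 + 1×-2 + 3×1 = 4; c[3] = 1×3 + 3×-2 = -3; c[4] = 3×3 = 9. Result coefficients: [1, -1, 4, -3, 9] → 9x^4 - 3x^3 + 4x^2 - x + 1

9x^4 - 3x^3 + 4x^2 - x + 1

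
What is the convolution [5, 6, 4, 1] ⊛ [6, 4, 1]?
y[0] = 5×6 = 30; y[1] = 5×4 + 6×6 = 56; y[2] = 5×1 + 6×4 + 4×6 = 53; y[3] = 6×1 + 4×4 + 1×6 = 28; y[4] = 4×1 + 1×4 = 8; y[5] = 1×1 = 1

[30, 56, 53, 28, 8, 1]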